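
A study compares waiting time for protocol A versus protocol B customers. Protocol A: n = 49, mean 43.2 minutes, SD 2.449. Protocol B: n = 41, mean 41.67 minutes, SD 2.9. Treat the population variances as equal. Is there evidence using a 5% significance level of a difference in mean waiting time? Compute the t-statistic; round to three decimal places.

Let group 1 = protocol A, group 2 = protocol B. H0: μ_1 = μ_2; H1: μ_1 ≠ μ_2 (two-sample pooled-variance t-test, two-sided).
s_p² = [(49−1)·2.449² + (41−1)·2.9²]/(49+41−2) = 7.09415
t = (43.2 − 41.67)/√[7.09415·(1/49 + 1/41)] = 2.714
df = n₁ + n₂ − 2 = 88
Two-sided p-value ≈ 0.008
Since p ≈ 0.008 < α = 0.05, reject H0; the evidence is statistically significant.

2.714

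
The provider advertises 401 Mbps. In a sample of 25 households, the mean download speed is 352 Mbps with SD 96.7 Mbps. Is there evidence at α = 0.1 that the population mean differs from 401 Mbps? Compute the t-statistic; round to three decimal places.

H0: μ = 401; H1: μ ≠ 401 (one-sample t-test, two-sided).
t = (x̄ − μ₀)/(s/√n) = (352 − 401)/(96.7/√25) = -2.534
df = n − 1 = 24
Two-sided p-value ≈ 0.018
Since p ≈ 0.018 < α = 0.1, reject H0; the data support H1.

-2.534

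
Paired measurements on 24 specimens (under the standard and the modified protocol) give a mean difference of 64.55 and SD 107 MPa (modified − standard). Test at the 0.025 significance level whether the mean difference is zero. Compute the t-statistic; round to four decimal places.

2.9554

H0: μ_d = 0; H1: μ_d ≠ 0 (paired t-test on the differences, two-sided).
t = d̄/(s_d/√n) = 64.55/(107/√24) = 2.9554
df = n − 1 = 23
Two-sided p-value ≈ 0.0071
Since p ≈ 0.0071 < α = 0.025, reject H0; the data support H1.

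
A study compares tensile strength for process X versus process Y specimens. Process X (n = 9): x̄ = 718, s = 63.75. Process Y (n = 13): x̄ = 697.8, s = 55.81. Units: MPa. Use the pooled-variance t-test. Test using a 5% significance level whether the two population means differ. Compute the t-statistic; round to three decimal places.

0.788

Let group 1 = process X, group 2 = process Y. H0: μ_1 = μ_2; H1: μ_1 ≠ μ_2 (two-sample pooled-variance t-test, two-sided).
s_p² = [(9−1)·63.75² + (13−1)·55.81²]/(9+13−2) = 3494.48
t = (718 − 697.8)/√[3494.48·(1/9 + 1/13)] = 0.788
df = n₁ + n₂ − 2 = 20
Two-sided p-value ≈ 0.440
Since p ≈ 0.440 > α = 0.05, fail to reject H0; the evidence is not statistically significant.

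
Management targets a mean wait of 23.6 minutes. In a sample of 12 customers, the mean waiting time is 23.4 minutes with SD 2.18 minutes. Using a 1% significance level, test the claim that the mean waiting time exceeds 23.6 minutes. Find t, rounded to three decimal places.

-0.318

H0: μ = 23.6; H1: μ > 23.6 (one-sample t-test, right-tailed).
t = (x̄ − μ₀)/(s/√n) = (23.4 − 23.6)/(2.18/√12) = -0.318
df = n − 1 = 11
p-value = P(T ≥ -0.318) ≈ 0.622
Since p ≈ 0.622 > α = 0.01, fail to reject H0; the evidence is not statistically significant.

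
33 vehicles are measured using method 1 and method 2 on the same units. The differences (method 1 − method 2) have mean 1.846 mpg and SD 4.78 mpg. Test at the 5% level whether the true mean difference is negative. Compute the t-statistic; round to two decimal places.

2.22

H0: μ_d = 0; H1: μ_d < 0 (paired t-test on the differences, left-tailed).
t = d̄/(s_d/√n) = 1.846/(4.78/√33) = 2.22
df = n − 1 = 32
p-value = P(T ≤ 2.22) ≈ 0.9831
Since p ≈ 0.9831 > α = 0.05, fail to reject H0; the evidence is not statistically significant.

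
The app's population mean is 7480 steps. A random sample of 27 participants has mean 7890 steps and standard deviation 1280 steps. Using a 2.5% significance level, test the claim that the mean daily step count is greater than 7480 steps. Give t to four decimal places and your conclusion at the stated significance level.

t = 1.6644; fail to reject H0

H0: μ = 7480; H1: μ > 7480 (one-sample t-test, right-tailed).
t = (x̄ − μ₀)/(s/√n) = (7890 − 7480)/(1280/√27) = 1.6644
df = n − 1 = 26
p-value = P(T ≥ 1.6644) ≈ 0.054
Since p ≈ 0.054 > α = 0.025, fail to reject H0; the evidence is not statistically significant.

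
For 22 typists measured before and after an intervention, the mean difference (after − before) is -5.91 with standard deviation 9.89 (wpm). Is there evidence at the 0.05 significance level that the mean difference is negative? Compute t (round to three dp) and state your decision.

t = -2.803; reject H0

H0: μ_d = 0; H1: μ_d < 0 (paired t-test on the differences, left-tailed).
t = d̄/(s_d/√n) = -5.91/(9.89/√22) = -2.803
df = n − 1 = 21
p-value = P(T ≤ -2.803) ≈ 0.0053
Since p ≈ 0.0053 < α = 0.05, reject H0; the data support H1.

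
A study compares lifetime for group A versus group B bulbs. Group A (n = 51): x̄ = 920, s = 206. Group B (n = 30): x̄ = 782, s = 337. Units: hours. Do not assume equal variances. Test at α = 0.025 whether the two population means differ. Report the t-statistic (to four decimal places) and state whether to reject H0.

t = 2.0308; fail to reject H0

Let group 1 = group A, group 2 = group B. H0: μ_1 = μ_2; H1: μ_1 ≠ μ_2 (Welch's two-sample t-test, two-sided).
t = (x̄_1 − x̄_2)/√(s_1²/n_1 + s_2²/n_2) = (920 − 782)/√(206²/51 + 337²/30) = 2.0308
Welch–Satterthwaite df ≈ 41.97
Two-sided p-value ≈ 0.049
Since p ≈ 0.049 > α = 0.025, fail to reject H0; the evidence is not statistically significant.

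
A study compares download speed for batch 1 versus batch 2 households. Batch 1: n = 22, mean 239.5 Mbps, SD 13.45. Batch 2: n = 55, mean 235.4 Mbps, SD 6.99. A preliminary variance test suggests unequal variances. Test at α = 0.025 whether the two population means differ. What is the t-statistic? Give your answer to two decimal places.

1.36

Let group 1 = batch 1, group 2 = batch 2. H0: μ_1 = μ_2; H1: μ_1 ≠ μ_2 (Welch's two-sample t-test, two-sided).
t = (x̄_1 − x̄_2)/√(s_1²/n_1 + s_2²/n_2) = (239.5 − 235.4)/√(13.45²/22 + 6.99²/55) = 1.36
Welch–Satterthwaite df ≈ 25.67
Two-sided p-value ≈ 0.186
Since p ≈ 0.186 > α = 0.025, fail to reject H0; the evidence is not statistically significant.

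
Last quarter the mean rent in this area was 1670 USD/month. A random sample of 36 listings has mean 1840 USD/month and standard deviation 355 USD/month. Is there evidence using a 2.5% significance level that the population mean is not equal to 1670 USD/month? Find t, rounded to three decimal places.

2.873

H0: μ = 1670; H1: μ ≠ 1670 (one-sample t-test, two-sided).
t = (x̄ − μ₀)/(s/√n) = (1840 − 1670)/(355/√36) = 2.873
df = n − 1 = 35
Two-sided p-value ≈ 0.0069
Since p ≈ 0.0069 < α = 0.025, reject H0; the evidence is statistically significant.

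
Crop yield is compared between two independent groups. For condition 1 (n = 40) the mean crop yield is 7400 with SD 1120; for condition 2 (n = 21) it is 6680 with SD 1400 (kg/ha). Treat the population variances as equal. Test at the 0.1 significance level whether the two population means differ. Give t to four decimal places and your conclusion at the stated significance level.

t = 2.1862; reject H0

Let group 1 = condition 1, group 2 = condition 2. H0: μ_1 = μ_2; H1: μ_1 ≠ μ_2 (two-sample pooled-variance t-test, two-sided).
s_p² = [(40−1)·1120² + (21−1)·1400²]/(40+21−2) = 1493590
t = (7400 − 6680)/√[1493590·(1/40 + 1/21)] = 2.1862
df = n₁ + n₂ − 2 = 59
Two-sided p-value ≈ 0.0328
Since p ≈ 0.0328 < α = 0.1, reject H0; the evidence is statistically significant.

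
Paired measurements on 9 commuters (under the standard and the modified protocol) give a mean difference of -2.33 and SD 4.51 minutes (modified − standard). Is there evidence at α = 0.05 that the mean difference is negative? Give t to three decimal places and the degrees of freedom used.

H0: μ_d = 0; H1: μ_d < 0 (paired t-test on the differences, left-tailed).
t = d̄/(s_d/√n) = -2.33/(4.51/√9) = -1.550
df = n − 1 = 8
p-value = P(T ≤ -1.550) ≈ 0.080
Since p ≈ 0.080 > α = 0.05, fail to reject H0; the evidence is not statistically significant.

t = -1.550, df = 8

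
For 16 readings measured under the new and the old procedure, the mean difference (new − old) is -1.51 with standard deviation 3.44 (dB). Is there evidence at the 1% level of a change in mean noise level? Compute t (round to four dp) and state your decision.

t = -1.7558; fail to reject H0

H0: μ_d = 0; H1: μ_d ≠ 0 (paired t-test on the differences, two-sided).
t = d̄/(s_d/√n) = -1.51/(3.44/√16) = -1.7558
df = n − 1 = 15
Two-sided p-value ≈ 0.100
Since p ≈ 0.100 > α = 0.01, fail to reject H0; the data do not provide sufficient evidence against H0.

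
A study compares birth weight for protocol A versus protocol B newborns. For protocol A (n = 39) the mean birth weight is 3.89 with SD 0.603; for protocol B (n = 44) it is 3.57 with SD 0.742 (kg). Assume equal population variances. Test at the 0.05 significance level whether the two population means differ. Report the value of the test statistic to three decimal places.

2.139

Let group 1 = protocol A, group 2 = protocol B. H0: μ_1 = μ_2; H1: μ_1 ≠ μ_2 (two-sample pooled-variance t-test, two-sided).
s_p² = [(39−1)·0.603² + (44−1)·0.742²]/(39+44−2) = 0.462857
t = (3.89 − 3.57)/√[0.462857·(1/39 + 1/44)] = 2.139
df = n₁ + n₂ − 2 = 81
Two-sided p-value ≈ 0.0355
Since p ≈ 0.0355 < α = 0.05, reject H0; the evidence is statistically significant.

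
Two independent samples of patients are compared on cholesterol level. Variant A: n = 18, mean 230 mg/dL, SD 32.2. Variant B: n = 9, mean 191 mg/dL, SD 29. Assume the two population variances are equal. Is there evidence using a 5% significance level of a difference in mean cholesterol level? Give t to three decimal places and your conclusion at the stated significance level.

t = 3.061; reject H0

Let group 1 = variant A, group 2 = variant B. H0: μ_1 = μ_2; H1: μ_1 ≠ μ_2 (two-sample pooled-variance t-test, two-sided).
s_p² = [(18−1)·32.2² + (9−1)·29²]/(18+9−2) = 974.171
t = (230 − 191)/√[974.171·(1/18 + 1/9)] = 3.061
df = n₁ + n₂ − 2 = 25
Two-sided p-value ≈ 0.005
Since p ≈ 0.005 < α = 0.05, reject H0; the data support H1.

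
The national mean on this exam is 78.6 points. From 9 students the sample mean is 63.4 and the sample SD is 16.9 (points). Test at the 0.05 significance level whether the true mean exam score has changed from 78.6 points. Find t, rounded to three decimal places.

H0: μ = 78.6; H1: μ ≠ 78.6 (one-sample t-test, two-sided).
t = (x̄ − μ₀)/(s/√n) = (63.4 − 78.6)/(16.9/√9) = -2.698
df = n − 1 = 8
Two-sided p-value ≈ 0.0271
Since p ≈ 0.0271 < α = 0.05, reject H0; the data support H1.

-2.698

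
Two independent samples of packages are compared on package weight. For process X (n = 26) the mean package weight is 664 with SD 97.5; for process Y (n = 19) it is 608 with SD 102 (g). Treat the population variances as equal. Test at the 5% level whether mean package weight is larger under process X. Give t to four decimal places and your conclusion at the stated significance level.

Let group 1 = process X, group 2 = process Y. H0: μ_1 = μ_2; H1: μ_1 > μ_2 (two-sample pooled-variance t-test, right-tailed).
s_p² = [(26−1)·97.5² + (19−1)·102²]/(26+19−2) = 9882.05
t = (664 − 608)/√[9882.05·(1/26 + 1/19)] = 1.8665
df = n₁ + n₂ − 2 = 43
p-value = P(T ≥ 1.8665) ≈ 0.0344
Since p ≈ 0.0344 < α = 0.05, reject H0; the evidence is statistically significant.

t = 1.8665; reject H0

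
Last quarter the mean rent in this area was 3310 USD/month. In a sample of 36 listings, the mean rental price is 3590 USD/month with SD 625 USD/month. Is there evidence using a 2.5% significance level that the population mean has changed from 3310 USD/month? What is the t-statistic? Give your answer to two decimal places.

H0: μ = 3310; H1: μ ≠ 3310 (one-sample t-test, two-sided).
t = (x̄ − μ₀)/(s/√n) = (3590 − 3310)/(625/√36) = 2.69
df = n − 1 = 35
Two-sided p-value ≈ 0.011
Since p ≈ 0.011 < α = 0.025, reject H0; the data support H1.

2.69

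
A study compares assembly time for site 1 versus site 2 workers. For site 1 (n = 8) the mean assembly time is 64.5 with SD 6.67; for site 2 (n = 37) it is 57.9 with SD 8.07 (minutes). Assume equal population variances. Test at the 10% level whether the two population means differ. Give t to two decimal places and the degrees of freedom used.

t = 2.15, df = 43

Let group 1 = site 1, group 2 = site 2. H0: μ_1 = μ_2; H1: μ_1 ≠ μ_2 (two-sample pooled-variance t-test, two-sided).
s_p² = [(8−1)·6.67² + (37−1)·8.07²]/(8+37−2) = 61.7656
t = (64.5 − 57.9)/√[61.7656·(1/8 + 1/37)] = 2.15
df = n₁ + n₂ − 2 = 43
Two-sided p-value ≈ 0.037
Since p ≈ 0.037 < α = 0.1, reject H0; the data support H1.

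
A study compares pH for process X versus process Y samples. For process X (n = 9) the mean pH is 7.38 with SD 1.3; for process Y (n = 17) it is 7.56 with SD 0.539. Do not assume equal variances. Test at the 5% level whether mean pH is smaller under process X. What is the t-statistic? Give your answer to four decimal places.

Let group 1 = process X, group 2 = process Y. H0: μ_1 = μ_2; H1: μ_1 < μ_2 (Welch's two-sample t-test, left-tailed).
t = (x̄_1 − x̄_2)/√(s_1²/n_1 + s_2²/n_2) = (7.38 − 7.56)/√(1.3²/9 + 0.539²/17) = -0.3977
Welch–Satterthwaite df ≈ 9.48
p-value = P(T ≤ -0.3977) ≈ 0.350
Since p ≈ 0.350 > α = 0.05, fail to reject H0; the evidence is not statistically significant.

-0.3977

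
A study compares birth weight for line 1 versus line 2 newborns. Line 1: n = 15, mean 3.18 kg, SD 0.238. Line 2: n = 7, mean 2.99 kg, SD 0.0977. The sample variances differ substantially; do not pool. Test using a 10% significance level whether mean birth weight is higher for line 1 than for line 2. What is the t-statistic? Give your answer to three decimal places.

Let group 1 = line 1, group 2 = line 2. H0: μ_1 = μ_2; H1: μ_1 > μ_2 (Welch's two-sample t-test, right-tailed).
t = (x̄_1 − x̄_2)/√(s_1²/n_1 + s_2²/n_2) = (3.18 − 2.99)/√(0.238²/15 + 0.0977²/7) = 2.650
Welch–Satterthwaite df ≈ 19.89
p-value = P(T ≥ 2.650) ≈ 0.0077
Since p ≈ 0.0077 < α = 0.1, reject H0; the data support H1.

2.650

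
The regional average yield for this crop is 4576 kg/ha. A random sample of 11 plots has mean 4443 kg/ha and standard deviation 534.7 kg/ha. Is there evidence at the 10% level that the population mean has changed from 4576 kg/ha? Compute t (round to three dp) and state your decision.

H0: μ = 4576; H1: μ ≠ 4576 (one-sample t-test, two-sided).
t = (x̄ − μ₀)/(s/√n) = (4443 − 4576)/(534.7/√11) = -0.825
df = n − 1 = 10
Two-sided p-value ≈ 0.4286
Since p ≈ 0.4286 > α = 0.1, fail to reject H0; the evidence is not statistically significant.

t = -0.825; fail to reject H0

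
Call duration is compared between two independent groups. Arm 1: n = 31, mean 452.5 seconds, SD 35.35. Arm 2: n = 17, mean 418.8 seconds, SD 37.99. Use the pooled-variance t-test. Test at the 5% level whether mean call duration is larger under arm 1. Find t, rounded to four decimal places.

3.0770

Let group 1 = arm 1, group 2 = arm 2. H0: μ_1 = μ_2; H1: μ_1 > μ_2 (two-sample pooled-variance t-test, right-tailed).
s_p² = [(31−1)·35.35² + (17−1)·37.99²]/(31+17−2) = 1316.97
t = (452.5 − 418.8)/√[1316.97·(1/31 + 1/17)] = 3.0770
df = n₁ + n₂ − 2 = 46
p-value = P(T ≥ 3.0770) ≈ 0.002
Since p ≈ 0.002 < α = 0.05, reject H0; the evidence is statistically significant.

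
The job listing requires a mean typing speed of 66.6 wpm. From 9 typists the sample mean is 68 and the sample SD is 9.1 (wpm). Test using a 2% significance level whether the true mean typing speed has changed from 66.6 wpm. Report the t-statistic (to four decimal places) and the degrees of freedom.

t = 0.4615, df = 8

H0: μ = 66.6; H1: μ ≠ 66.6 (one-sample t-test, two-sided).
t = (x̄ − μ₀)/(s/√n) = (68 − 66.6)/(9.1/√9) = 0.4615
df = n − 1 = 8
Two-sided p-value ≈ 0.657
Since p ≈ 0.657 > α = 0.02, fail to reject H0; the evidence is not statistically significant.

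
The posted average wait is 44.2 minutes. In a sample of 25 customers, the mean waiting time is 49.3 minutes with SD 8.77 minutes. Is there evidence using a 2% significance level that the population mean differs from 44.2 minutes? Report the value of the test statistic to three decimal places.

H0: μ = 44.2; H1: μ ≠ 44.2 (one-sample t-test, two-sided).
t = (x̄ − μ₀)/(s/√n) = (49.3 − 44.2)/(8.77/√25) = 2.908
df = n − 1 = 24
Two-sided p-value ≈ 0.0077
Since p ≈ 0.0077 < α = 0.02, reject H0; the evidence is statistically significant.

2.908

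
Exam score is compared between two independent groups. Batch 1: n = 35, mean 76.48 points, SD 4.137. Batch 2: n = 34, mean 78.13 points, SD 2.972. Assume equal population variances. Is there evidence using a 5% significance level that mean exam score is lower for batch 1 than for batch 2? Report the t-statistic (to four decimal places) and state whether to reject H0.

t = -1.8979; reject H0

Let group 1 = batch 1, group 2 = batch 2. H0: μ_1 = μ_2; H1: μ_1 < μ_2 (two-sample pooled-variance t-test, left-tailed).
s_p² = [(35−1)·4.137² + (34−1)·2.972²]/(35+34−2) = 13.0356
t = (76.48 − 78.13)/√[13.0356·(1/35 + 1/34)] = -1.8979
df = n₁ + n₂ − 2 = 67
p-value = P(T ≤ -1.8979) ≈ 0.031
Since p ≈ 0.031 < α = 0.05, reject H0; the evidence is statistically significant.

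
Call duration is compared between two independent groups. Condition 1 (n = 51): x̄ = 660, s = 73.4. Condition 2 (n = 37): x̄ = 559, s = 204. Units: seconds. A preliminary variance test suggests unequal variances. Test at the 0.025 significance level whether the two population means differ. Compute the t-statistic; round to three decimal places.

2.879

Let group 1 = condition 1, group 2 = condition 2. H0: μ_1 = μ_2; H1: μ_1 ≠ μ_2 (Welch's two-sample t-test, two-sided).
t = (x̄_1 − x̄_2)/√(s_1²/n_1 + s_2²/n_2) = (660 − 559)/√(73.4²/51 + 204²/37) = 2.879
Welch–Satterthwaite df ≈ 42.81
Two-sided p-value ≈ 0.006
Since p ≈ 0.006 < α = 0.025, reject H0; the data support H1.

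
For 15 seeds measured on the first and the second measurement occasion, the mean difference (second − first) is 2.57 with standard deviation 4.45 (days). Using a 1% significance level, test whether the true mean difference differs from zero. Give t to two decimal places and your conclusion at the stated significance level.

t = 2.24; fail to reject H0

H0: μ_d = 0; H1: μ_d ≠ 0 (paired t-test on the differences, two-sided).
t = d̄/(s_d/√n) = 2.57/(4.45/√15) = 2.24
df = n − 1 = 14
Two-sided p-value ≈ 0.0421
Since p ≈ 0.0421 > α = 0.01, fail to reject H0; the data do not provide sufficient evidence against H0.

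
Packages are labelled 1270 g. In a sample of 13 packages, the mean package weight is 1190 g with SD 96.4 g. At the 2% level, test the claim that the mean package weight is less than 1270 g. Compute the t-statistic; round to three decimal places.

-2.992

H0: μ = 1270; H1: μ < 1270 (one-sample t-test, left-tailed).
t = (x̄ − μ₀)/(s/√n) = (1190 − 1270)/(96.4/√13) = -2.992
df = n − 1 = 12
p-value = P(T ≤ -2.992) ≈ 0.006
Since p ≈ 0.006 < α = 0.02, reject H0; the evidence is statistically significant.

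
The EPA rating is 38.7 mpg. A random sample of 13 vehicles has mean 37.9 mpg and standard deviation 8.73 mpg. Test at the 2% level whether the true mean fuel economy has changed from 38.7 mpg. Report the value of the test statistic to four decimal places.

H0: μ = 38.7; H1: μ ≠ 38.7 (one-sample t-test, two-sided).
t = (x̄ − μ₀)/(s/√n) = (37.9 − 38.7)/(8.73/√13) = -0.3304
df = n − 1 = 12
Two-sided p-value ≈ 0.7468
Since p ≈ 0.7468 > α = 0.02, fail to reject H0; the data do not provide sufficient evidence against H0.

-0.3304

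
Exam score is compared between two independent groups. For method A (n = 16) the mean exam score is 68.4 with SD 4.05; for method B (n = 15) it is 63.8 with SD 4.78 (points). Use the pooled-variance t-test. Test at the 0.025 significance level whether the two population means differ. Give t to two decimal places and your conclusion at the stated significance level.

Let group 1 = method A, group 2 = method B. H0: μ_1 = μ_2; H1: μ_1 ≠ μ_2 (two-sample pooled-variance t-test, two-sided).
s_p² = [(16−1)·4.05² + (15−1)·4.78²]/(16+15−2) = 19.5143
t = (68.4 − 63.8)/√[19.5143·(1/16 + 1/15)] = 2.90
df = n₁ + n₂ − 2 = 29
Two-sided p-value ≈ 0.0071
Since p ≈ 0.0071 < α = 0.025, reject H0; the evidence is statistically significant.

t = 2.90; reject H0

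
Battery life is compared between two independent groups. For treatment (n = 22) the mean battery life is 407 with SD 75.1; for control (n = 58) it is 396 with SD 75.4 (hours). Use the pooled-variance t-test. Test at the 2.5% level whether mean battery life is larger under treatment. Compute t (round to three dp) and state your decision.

t = 0.583; fail to reject H0

Let group 1 = treatment, group 2 = control. H0: μ_1 = μ_2; H1: μ_1 > μ_2 (two-sample pooled-variance t-test, right-tailed).
s_p² = [(22−1)·75.1² + (58−1)·75.4²]/(22+58−2) = 5673
t = (407 − 396)/√[5673·(1/22 + 1/58)] = 0.583
df = n₁ + n₂ − 2 = 78
p-value = P(T ≥ 0.583) ≈ 0.2807
Since p ≈ 0.2807 > α = 0.025, fail to reject H0; the data do not provide sufficient evidence against H0.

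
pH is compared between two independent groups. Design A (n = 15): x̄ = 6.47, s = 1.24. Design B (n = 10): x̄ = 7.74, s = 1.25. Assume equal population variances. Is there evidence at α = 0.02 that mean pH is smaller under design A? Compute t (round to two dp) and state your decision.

Let group 1 = design A, group 2 = design B. H0: μ_1 = μ_2; H1: μ_1 < μ_2 (two-sample pooled-variance t-test, left-tailed).
s_p² = [(15−1)·1.24² + (10−1)·1.25²]/(15+10−2) = 1.54734
t = (6.47 − 7.74)/√[1.54734·(1/15 + 1/10)] = -2.50
df = n₁ + n₂ − 2 = 23
p-value = P(T ≤ -2.50) ≈ 0.0100
Since p ≈ 0.0100 < α = 0.02, reject H0; the evidence is statistically significant.

t = -2.50; reject H0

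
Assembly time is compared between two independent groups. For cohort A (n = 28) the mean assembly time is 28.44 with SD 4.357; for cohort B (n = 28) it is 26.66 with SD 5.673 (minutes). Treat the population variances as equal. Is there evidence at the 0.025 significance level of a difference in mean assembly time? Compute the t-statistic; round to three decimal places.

1.317

Let group 1 = cohort A, group 2 = cohort B. H0: μ_1 = μ_2; H1: μ_1 ≠ μ_2 (two-sample pooled-variance t-test, two-sided).
s_p² = [(28−1)·4.357² + (28−1)·5.673²]/(28+28−2) = 25.5832
t = (28.44 − 26.66)/√[25.5832·(1/28 + 1/28)] = 1.317
df = n₁ + n₂ − 2 = 54
Two-sided p-value ≈ 0.1935
Since p ≈ 0.1935 > α = 0.025, fail to reject H0; the evidence is not statistically significant.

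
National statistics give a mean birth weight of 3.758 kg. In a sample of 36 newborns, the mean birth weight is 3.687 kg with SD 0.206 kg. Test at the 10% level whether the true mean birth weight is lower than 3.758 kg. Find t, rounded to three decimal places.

-2.068

H0: μ = 3.758; H1: μ < 3.758 (one-sample t-test, left-tailed).
t = (x̄ − μ₀)/(s/√n) = (3.687 − 3.758)/(0.206/√36) = -2.068
df = n − 1 = 35
p-value = P(T ≤ -2.068) ≈ 0.023
Since p ≈ 0.023 < α = 0.1, reject H0; the evidence is statistically significant.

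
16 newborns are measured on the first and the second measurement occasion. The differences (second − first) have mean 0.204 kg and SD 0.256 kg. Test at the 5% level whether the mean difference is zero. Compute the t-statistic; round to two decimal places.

3.19

H0: μ_d = 0; H1: μ_d ≠ 0 (paired t-test on the differences, two-sided).
t = d̄/(s_d/√n) = 0.204/(0.256/√16) = 3.19
df = n − 1 = 15
Two-sided p-value ≈ 0.0061
Since p ≈ 0.0061 < α = 0.05, reject H0; the evidence is statistically significant.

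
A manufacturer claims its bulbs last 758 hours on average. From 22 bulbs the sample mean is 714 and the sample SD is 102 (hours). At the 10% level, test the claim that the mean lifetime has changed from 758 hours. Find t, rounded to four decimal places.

-2.0233

H0: μ = 758; H1: μ ≠ 758 (one-sample t-test, two-sided).
t = (x̄ − μ₀)/(s/√n) = (714 − 758)/(102/√22) = -2.0233
df = n − 1 = 21
Two-sided p-value ≈ 0.056
Since p ≈ 0.056 < α = 0.1, reject H0; the data support H1.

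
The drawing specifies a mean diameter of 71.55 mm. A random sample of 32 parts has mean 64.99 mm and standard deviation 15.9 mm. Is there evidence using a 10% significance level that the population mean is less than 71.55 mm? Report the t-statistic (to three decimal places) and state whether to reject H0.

t = -2.334; reject H0

H0: μ = 71.55; H1: μ < 71.55 (one-sample t-test, left-tailed).
t = (x̄ − μ₀)/(s/√n) = (64.99 − 71.55)/(15.9/√32) = -2.334
df = n − 1 = 31
p-value = P(T ≤ -2.334) ≈ 0.013
Since p ≈ 0.013 < α = 0.1, reject H0; the evidence is statistically significant.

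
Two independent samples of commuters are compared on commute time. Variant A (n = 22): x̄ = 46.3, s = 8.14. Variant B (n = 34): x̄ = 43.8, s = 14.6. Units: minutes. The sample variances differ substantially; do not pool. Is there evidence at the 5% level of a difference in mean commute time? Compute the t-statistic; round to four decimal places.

Let group 1 = variant A, group 2 = variant B. H0: μ_1 = μ_2; H1: μ_1 ≠ μ_2 (Welch's two-sample t-test, two-sided).
t = (x̄_1 − x̄_2)/√(s_1²/n_1 + s_2²/n_2) = (46.3 − 43.8)/√(8.14²/22 + 14.6²/34) = 0.8206
Welch–Satterthwaite df ≈ 53.07
Two-sided p-value ≈ 0.4155
Since p ≈ 0.4155 > α = 0.05, fail to reject H0; the evidence is not statistically significant.

0.8206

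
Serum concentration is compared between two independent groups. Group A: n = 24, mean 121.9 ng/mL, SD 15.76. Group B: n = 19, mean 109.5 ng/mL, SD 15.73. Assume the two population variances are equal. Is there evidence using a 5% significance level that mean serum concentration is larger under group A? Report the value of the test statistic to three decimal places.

2.564

Let group 1 = group A, group 2 = group B. H0: μ_1 = μ_2; H1: μ_1 > μ_2 (two-sample pooled-variance t-test, right-tailed).
s_p² = [(24−1)·15.76² + (19−1)·15.73²]/(24+19−2) = 247.963
t = (121.9 − 109.5)/√[247.963·(1/24 + 1/19)] = 2.564
df = n₁ + n₂ − 2 = 41
p-value = P(T ≥ 2.564) ≈ 0.007
Since p ≈ 0.007 < α = 0.05, reject H0; the data support H1.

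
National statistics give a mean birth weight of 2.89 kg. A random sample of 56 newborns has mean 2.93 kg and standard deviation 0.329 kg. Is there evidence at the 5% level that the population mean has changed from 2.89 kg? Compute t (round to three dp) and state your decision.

t = 0.910; fail to reject H0

H0: μ = 2.89; H1: μ ≠ 2.89 (one-sample t-test, two-sided).
t = (x̄ − μ₀)/(s/√n) = (2.93 − 2.89)/(0.329/√56) = 0.910
df = n − 1 = 55
Two-sided p-value ≈ 0.367
Since p ≈ 0.367 > α = 0.05, fail to reject H0; the evidence is not statistically significant.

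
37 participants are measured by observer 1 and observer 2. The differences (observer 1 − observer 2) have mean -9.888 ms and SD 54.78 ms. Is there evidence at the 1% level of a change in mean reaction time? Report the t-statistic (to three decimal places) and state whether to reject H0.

H0: μ_d = 0; H1: μ_d ≠ 0 (paired t-test on the differences, two-sided).
t = d̄/(s_d/√n) = -9.888/(54.78/√37) = -1.098
df = n − 1 = 36
Two-sided p-value ≈ 0.280
Since p ≈ 0.280 > α = 0.01, fail to reject H0; the evidence is not statistically significant.

t = -1.098; fail to reject H0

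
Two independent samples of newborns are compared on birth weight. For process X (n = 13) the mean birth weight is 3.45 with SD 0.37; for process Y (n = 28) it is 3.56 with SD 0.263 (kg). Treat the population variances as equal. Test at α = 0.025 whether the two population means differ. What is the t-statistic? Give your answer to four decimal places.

Let group 1 = process X, group 2 = process Y. H0: μ_1 = μ_2; H1: μ_1 ≠ μ_2 (two-sample pooled-variance t-test, two-sided).
s_p² = [(13−1)·0.37² + (28−1)·0.263²]/(13+28−2) = 0.0900093
t = (3.45 − 3.56)/√[0.0900093·(1/13 + 1/28)] = -1.0925
df = n₁ + n₂ − 2 = 39
Two-sided p-value ≈ 0.2813
Since p ≈ 0.2813 > α = 0.025, fail to reject H0; the data do not provide sufficient evidence against H0.

-1.0925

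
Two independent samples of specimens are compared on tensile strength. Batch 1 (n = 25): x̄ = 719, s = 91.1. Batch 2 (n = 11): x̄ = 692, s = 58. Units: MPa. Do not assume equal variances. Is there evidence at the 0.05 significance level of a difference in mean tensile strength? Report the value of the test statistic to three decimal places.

1.069

Let group 1 = batch 1, group 2 = batch 2. H0: μ_1 = μ_2; H1: μ_1 ≠ μ_2 (Welch's two-sample t-test, two-sided).
t = (x̄_1 − x̄_2)/√(s_1²/n_1 + s_2²/n_2) = (719 − 692)/√(91.1²/25 + 58²/11) = 1.069
Welch–Satterthwaite df ≈ 29.17
Two-sided p-value ≈ 0.2938
Since p ≈ 0.2938 > α = 0.05, fail to reject H0; the data do not provide sufficient evidence against H0.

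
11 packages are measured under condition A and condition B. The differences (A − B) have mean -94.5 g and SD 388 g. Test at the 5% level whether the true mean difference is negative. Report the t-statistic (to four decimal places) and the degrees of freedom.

H0: μ_d = 0; H1: μ_d < 0 (paired t-test on the differences, left-tailed).
t = d̄/(s_d/√n) = -94.5/(388/√11) = -0.8078
df = n − 1 = 10
p-value = P(T ≤ -0.8078) ≈ 0.219
Since p ≈ 0.219 > α = 0.05, fail to reject H0; the data do not provide sufficient evidence against H0.

t = -0.8078, df = 10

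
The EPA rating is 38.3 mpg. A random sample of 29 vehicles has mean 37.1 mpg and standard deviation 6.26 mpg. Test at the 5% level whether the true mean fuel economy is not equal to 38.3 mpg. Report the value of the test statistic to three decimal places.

H0: μ = 38.3; H1: μ ≠ 38.3 (one-sample t-test, two-sided).
t = (x̄ − μ₀)/(s/√n) = (37.1 − 38.3)/(6.26/√29) = -1.032
df = n − 1 = 28
Two-sided p-value ≈ 0.311
Since p ≈ 0.311 > α = 0.05, fail to reject H0; the data do not provide sufficient evidence against H0.

-1.032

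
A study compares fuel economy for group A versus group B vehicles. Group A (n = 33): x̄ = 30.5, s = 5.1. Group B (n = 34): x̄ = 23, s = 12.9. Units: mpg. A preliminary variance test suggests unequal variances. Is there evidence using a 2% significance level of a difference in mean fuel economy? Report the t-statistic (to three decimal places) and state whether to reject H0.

Let group 1 = group A, group 2 = group B. H0: μ_1 = μ_2; H1: μ_1 ≠ μ_2 (Welch's two-sample t-test, two-sided).
t = (x̄_1 − x̄_2)/√(s_1²/n_1 + s_2²/n_2) = (30.5 − 23)/√(5.1²/33 + 12.9²/34) = 3.146
Welch–Satterthwaite df ≈ 43.33
Two-sided p-value ≈ 0.0030
Since p ≈ 0.0030 < α = 0.02, reject H0; the evidence is statistically significant.

t = 3.146; reject H0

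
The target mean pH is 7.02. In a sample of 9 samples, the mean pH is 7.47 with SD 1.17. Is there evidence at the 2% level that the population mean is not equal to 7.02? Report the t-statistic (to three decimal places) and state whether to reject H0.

t = 1.154; fail to reject H0

H0: μ = 7.02; H1: μ ≠ 7.02 (one-sample t-test, two-sided).
t = (x̄ − μ₀)/(s/√n) = (7.47 − 7.02)/(1.17/√9) = 1.154
df = n − 1 = 8
Two-sided p-value ≈ 0.282
Since p ≈ 0.282 > α = 0.02, fail to reject H0; the data do not provide sufficient evidence against H0.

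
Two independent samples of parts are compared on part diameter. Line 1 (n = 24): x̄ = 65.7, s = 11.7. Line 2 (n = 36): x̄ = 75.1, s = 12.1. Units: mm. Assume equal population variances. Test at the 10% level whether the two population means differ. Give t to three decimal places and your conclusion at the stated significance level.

t = -2.987; reject H0

Let group 1 = line 1, group 2 = line 2. H0: μ_1 = μ_2; H1: μ_1 ≠ μ_2 (two-sample pooled-variance t-test, two-sided).
s_p² = [(24−1)·11.7² + (36−1)·12.1²]/(24+36−2) = 142.635
t = (65.7 − 75.1)/√[142.635·(1/24 + 1/36)] = -2.987
df = n₁ + n₂ − 2 = 58
Two-sided p-value ≈ 0.0041
Since p ≈ 0.0041 < α = 0.1, reject H0; the evidence is statistically significant.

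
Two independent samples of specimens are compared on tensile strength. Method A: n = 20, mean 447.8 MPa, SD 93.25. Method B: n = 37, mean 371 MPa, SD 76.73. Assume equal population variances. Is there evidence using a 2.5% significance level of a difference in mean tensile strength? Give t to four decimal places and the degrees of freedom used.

Let group 1 = method A, group 2 = method B. H0: μ_1 = μ_2; H1: μ_1 ≠ μ_2 (two-sample pooled-variance t-test, two-sided).
s_p² = [(20−1)·93.25² + (37−1)·76.73²]/(20+37−2) = 6857.55
t = (447.8 − 371)/√[6857.55·(1/20 + 1/37)] = 3.3416
df = n₁ + n₂ − 2 = 55
Two-sided p-value ≈ 0.0015
Since p ≈ 0.0015 < α = 0.025, reject H0; the evidence is statistically significant.

t = 3.3416, df = 55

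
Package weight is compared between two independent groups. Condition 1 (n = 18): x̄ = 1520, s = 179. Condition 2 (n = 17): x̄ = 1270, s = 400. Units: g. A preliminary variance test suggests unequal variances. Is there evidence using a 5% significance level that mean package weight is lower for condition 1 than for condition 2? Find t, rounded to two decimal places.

Let group 1 = condition 1, group 2 = condition 2. H0: μ_1 = μ_2; H1: μ_1 < μ_2 (Welch's two-sample t-test, left-tailed).
t = (x̄_1 − x̄_2)/√(s_1²/n_1 + s_2²/n_2) = (1520 − 1270)/√(179²/18 + 400²/17) = 2.36
Welch–Satterthwaite df ≈ 21.89
p-value = P(T ≤ 2.36) ≈ 0.9863
Since p ≈ 0.9863 > α = 0.05, fail to reject H0; the data do not provide sufficient evidence against H0.

2.36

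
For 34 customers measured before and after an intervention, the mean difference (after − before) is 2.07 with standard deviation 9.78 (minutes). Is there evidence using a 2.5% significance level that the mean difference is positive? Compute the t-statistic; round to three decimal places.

1.234

H0: μ_d = 0; H1: μ_d > 0 (paired t-test on the differences, right-tailed).
t = d̄/(s_d/√n) = 2.07/(9.78/√34) = 1.234
df = n − 1 = 33
p-value = P(T ≥ 1.234) ≈ 0.113
Since p ≈ 0.113 > α = 0.025, fail to reject H0; the evidence is not statistically significant.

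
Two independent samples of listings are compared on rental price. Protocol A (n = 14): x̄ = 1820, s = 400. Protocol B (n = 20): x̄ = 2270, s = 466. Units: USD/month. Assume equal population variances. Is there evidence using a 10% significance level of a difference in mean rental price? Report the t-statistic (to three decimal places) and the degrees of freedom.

t = -2.932, df = 32

Let group 1 = protocol A, group 2 = protocol B. H0: μ_1 = μ_2; H1: μ_1 ≠ μ_2 (two-sample pooled-variance t-test, two-sided).
s_p² = [(14−1)·400² + (20−1)·466²]/(14+20−2) = 193936
t = (1820 − 2270)/√[193936·(1/14 + 1/20)] = -2.932
df = n₁ + n₂ − 2 = 32
Two-sided p-value ≈ 0.006
Since p ≈ 0.006 < α = 0.1, reject H0; the evidence is statistically significant.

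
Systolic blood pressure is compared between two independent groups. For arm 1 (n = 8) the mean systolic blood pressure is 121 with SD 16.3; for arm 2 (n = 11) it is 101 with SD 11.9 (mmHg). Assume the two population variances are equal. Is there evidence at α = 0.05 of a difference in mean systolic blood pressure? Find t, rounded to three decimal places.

Let group 1 = arm 1, group 2 = arm 2. H0: μ_1 = μ_2; H1: μ_1 ≠ μ_2 (two-sample pooled-variance t-test, two-sided).
s_p² = [(8−1)·16.3² + (11−1)·11.9²]/(8+11−2) = 192.702
t = (121 − 101)/√[192.702·(1/8 + 1/11)] = 3.101
df = n₁ + n₂ − 2 = 17
Two-sided p-value ≈ 0.0065
Since p ≈ 0.0065 < α = 0.05, reject H0; the data support H1.

3.101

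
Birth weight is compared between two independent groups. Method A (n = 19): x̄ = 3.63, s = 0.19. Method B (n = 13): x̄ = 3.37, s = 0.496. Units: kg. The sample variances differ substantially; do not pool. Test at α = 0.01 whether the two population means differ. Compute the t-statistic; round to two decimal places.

Let group 1 = method A, group 2 = method B. H0: μ_1 = μ_2; H1: μ_1 ≠ μ_2 (Welch's two-sample t-test, two-sided).
t = (x̄_1 − x̄_2)/√(s_1²/n_1 + s_2²/n_2) = (3.63 − 3.37)/√(0.19²/19 + 0.496²/13) = 1.80
Welch–Satterthwaite df ≈ 14.43
Two-sided p-value ≈ 0.093
Since p ≈ 0.093 > α = 0.01, fail to reject H0; the evidence is not statistically significant.

1.80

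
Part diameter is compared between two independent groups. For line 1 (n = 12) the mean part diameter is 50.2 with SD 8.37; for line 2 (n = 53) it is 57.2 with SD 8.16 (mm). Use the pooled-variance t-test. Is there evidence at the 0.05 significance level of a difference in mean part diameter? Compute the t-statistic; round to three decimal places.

Let group 1 = line 1, group 2 = line 2. H0: μ_1 = μ_2; H1: μ_1 ≠ μ_2 (two-sample pooled-variance t-test, two-sided).
s_p² = [(12−1)·8.37² + (53−1)·8.16²]/(12+53−2) = 67.1917
t = (50.2 − 57.2)/√[67.1917·(1/12 + 1/53)] = -2.671
df = n₁ + n₂ − 2 = 63
Two-sided p-value ≈ 0.0096
Since p ≈ 0.0096 < α = 0.05, reject H0; the data support H1.

-2.671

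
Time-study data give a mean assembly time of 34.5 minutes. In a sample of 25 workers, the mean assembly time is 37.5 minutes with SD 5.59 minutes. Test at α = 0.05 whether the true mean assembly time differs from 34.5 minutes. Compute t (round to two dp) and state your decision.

t = 2.68; reject H0

H0: μ = 34.5; H1: μ ≠ 34.5 (one-sample t-test, two-sided).
t = (x̄ − μ₀)/(s/√n) = (37.5 − 34.5)/(5.59/√25) = 2.68
df = n − 1 = 24
Two-sided p-value ≈ 0.0130
Since p ≈ 0.0130 < α = 0.05, reject H0; the evidence is statistically significant.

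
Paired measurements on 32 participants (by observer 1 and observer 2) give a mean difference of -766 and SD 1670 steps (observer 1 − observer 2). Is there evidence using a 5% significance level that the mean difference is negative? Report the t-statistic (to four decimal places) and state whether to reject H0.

t = -2.5947; reject H0

H0: μ_d = 0; H1: μ_d < 0 (paired t-test on the differences, left-tailed).
t = d̄/(s_d/√n) = -766/(1670/√32) = -2.5947
df = n − 1 = 31
p-value = P(T ≤ -2.5947) ≈ 0.0072
Since p ≈ 0.0072 < α = 0.05, reject H0; the data support H1.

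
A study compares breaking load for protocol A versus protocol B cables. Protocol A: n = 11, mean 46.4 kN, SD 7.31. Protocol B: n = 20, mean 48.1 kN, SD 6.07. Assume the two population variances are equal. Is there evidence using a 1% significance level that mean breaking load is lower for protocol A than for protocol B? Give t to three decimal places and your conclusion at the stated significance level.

t = -0.694; fail to reject H0

Let group 1 = protocol A, group 2 = protocol B. H0: μ_1 = μ_2; H1: μ_1 < μ_2 (two-sample pooled-variance t-test, left-tailed).
s_p² = [(11−1)·7.31² + (20−1)·6.07²]/(11+20−2) = 42.566
t = (46.4 − 48.1)/√[42.566·(1/11 + 1/20)] = -0.694
df = n₁ + n₂ − 2 = 29
p-value = P(T ≤ -0.694) ≈ 0.2466
Since p ≈ 0.2466 > α = 0.01, fail to reject H0; the data do not provide sufficient evidence against H0.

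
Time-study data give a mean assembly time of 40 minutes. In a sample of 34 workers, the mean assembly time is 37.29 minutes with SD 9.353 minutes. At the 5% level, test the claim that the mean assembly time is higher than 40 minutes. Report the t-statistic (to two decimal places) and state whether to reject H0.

H0: μ = 40; H1: μ > 40 (one-sample t-test, right-tailed).
t = (x̄ − μ₀)/(s/√n) = (37.29 − 40)/(9.353/√34) = -1.69
df = n − 1 = 33
p-value = P(T ≥ -1.69) ≈ 0.950
Since p ≈ 0.950 > α = 0.05, fail to reject H0; the evidence is not statistically significant.

t = -1.69; fail to reject H0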